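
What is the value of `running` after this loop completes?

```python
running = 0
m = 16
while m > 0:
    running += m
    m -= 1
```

Sum 16 down to 1
`running` takes the values: 0 → 16 → 31 → 45 → 58 → 70 → 81 → 91 → 100 → 108 → 115 → 121 → 126 → 130 → 133 → 135 → 136

Answer: 136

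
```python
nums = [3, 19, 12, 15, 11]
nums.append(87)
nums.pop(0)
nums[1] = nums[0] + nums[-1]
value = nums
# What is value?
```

Trace:
`nums = [3, 19, 12, 15, 11]` → nums = [3, 19, 12, 15, 11]
`nums.append(87)` → nums = [3, 19, 12, 15, 11, 87]
`nums.pop(0)` → nums = [19, 12, 15, 11, 87]
`nums[1] = nums[0] + nums[-1]` → nums = [19, 106, 15, 11, 87]
`value = nums` → value = [19, 106, 15, 11, 87]
So value = [19, 106, 15, 11, 87]

Answer: [19, 106, 15, 11, 87]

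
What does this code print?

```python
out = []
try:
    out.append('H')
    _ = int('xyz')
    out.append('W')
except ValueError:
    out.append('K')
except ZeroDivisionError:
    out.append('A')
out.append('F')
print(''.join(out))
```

Execution trace: 'H' (try body) → 'K' (except ValueError) → 'F' (after the try/except). Output: HKF

Answer: HKF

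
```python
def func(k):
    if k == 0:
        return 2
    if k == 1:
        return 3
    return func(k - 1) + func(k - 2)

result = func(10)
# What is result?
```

Build up from base cases: func(0)=2, func(1)=3, func(2)=5, func(3)=8, func(4)=13, func(5)=21, func(6)=34, ..., func(10)=233

Answer: 233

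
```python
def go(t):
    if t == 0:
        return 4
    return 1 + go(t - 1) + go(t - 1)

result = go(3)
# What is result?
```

go(t) = 1 + 2·go(t-1), go(0)=4. Closed form: (4+1)·2^3 - 1 = 39.

Answer: 39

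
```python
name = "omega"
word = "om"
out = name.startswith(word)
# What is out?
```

Trace:
`name = "omega"` → name = 'omega'
`word = "om"` → word = 'om'
`out = name.startswith(word)` → out = True
So out = True

Answer: True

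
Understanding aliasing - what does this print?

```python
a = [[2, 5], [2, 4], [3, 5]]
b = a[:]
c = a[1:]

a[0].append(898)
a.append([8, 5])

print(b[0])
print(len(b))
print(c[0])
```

Key concept: slice with nested mutation.
Step by step:
`a = [[2, 5], [2, 4], [3, 5]]` → a = [[2, 5], [2, 4], [3, 5]]
`b = a[:]` → b = [[2, 5], [2, 4], [3, 5]]
`c = a[1:]` → c = [[2, 4], [3, 5]]
`a[0].append(898)` → a = [[2, 5, 898], [2, 4], [3, 5]]; b = [[2, 5, 898], [2, 4], [3, 5]]
`a.append([8, 5])` → a = [[2, 5, 898], [2, 4], [3, 5], [8, 5]]
`print(b[0])` → prints [2, 5, 898]
`print(len(b))` → prints 3
`print(c[0])` → prints [2, 4]

Answer:
[2, 5, 898]
3
[2, 4]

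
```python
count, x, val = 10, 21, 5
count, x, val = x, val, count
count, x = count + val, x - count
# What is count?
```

Trace:
`count, x, val = 10, 21, 5` → count = 10; x = 21; val = 5
`count, x, val = x, val, count` → count = 21; x = 5; val = 10
`count, x = count + val, x - count` → count = 31; x = -16
So count = 31

Answer: 31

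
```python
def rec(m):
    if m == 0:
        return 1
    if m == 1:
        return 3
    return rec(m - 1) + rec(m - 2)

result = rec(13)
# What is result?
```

Build up from base cases: rec(0)=1, rec(1)=3, rec(2)=4, rec(3)=7, rec(4)=11, rec(5)=18, rec(6)=29, ..., rec(13)=843

Answer: 843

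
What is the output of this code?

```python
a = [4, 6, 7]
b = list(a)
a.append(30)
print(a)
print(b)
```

Key concept: list() constructor creates copy.
Step by step:
`a = [4, 6, 7]` → a = [4, 6, 7]
`b = list(a)` → b = [4, 6, 7]
`a.append(30)` → a = [4, 6, 7, 30]
`print(a)` → prints [4, 6, 7, 30]
`print(b)` → prints [4, 6, 7]

Answer:
[4, 6, 7, 30]
[4, 6, 7]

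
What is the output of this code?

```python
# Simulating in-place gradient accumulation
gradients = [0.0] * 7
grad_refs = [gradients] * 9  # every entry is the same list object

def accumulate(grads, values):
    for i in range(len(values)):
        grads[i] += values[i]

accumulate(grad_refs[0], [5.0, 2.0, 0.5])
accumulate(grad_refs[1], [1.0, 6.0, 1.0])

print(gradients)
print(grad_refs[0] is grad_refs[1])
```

Key concept: gradient accumulation aliasing.
Step by step:
`gradients = [0.0] * 7` → gradients = [0.0, 0.0, 0.0, 0.0, 0.0, 0.0, 0.0]
`grad_refs = [gradients] * 9` → grad_refs = [[0.0, 0.0, 0.0, 0.0, 0.0, 0.0, 0.0], [0.0, 0.0, 0.0, 0.0, 0.0, 0.0, 0.0], [0.0, 0.0, 0.0, 0.0, 0.0, 0.0, 0.0], [0.0, 0.0, 0.0, 0.0, 0.0, 0.0, 0.0], [0.0, 0.0, 0.0, 0.0, 0.0, 0.0, 0.0], [0.0, 0.0, 0.0, 0.0, 0.0, 0.0, 0.0], [0.0, 0.0, 0.0, 0.0, 0.0, 0.0, 0.0], [0.0, 0.0, 0.0, 0.0, 0.0, 0.0, 0.0], [0.0, 0.0, 0.0, 0.0, 0.0, 0.0, 0.0]]
`accumulate(grad_refs[0], [5.0, 2.0, 0.5])` → gradients = [5.0, 2.0, 0.5, 0.0, 0.0, 0.0, 0.0]; grad_refs = [[5.0, 2.0, 0.5, 0.0, 0.0, 0.0, 0.0], [5.0, 2.0, 0.5, 0.0, 0.0, 0.0, 0.0], [5.0, 2.0, 0.5, 0.0, 0.0, 0.0, 0.0], [5.0, 2.0, 0.5, 0.0, 0.0, 0.0, 0.0], [5.0, 2.0, 0.5, 0.0, 0.0, 0.0, 0.0], [5.0, 2.0, 0.5, 0.0, 0.0, 0.0, 0.0], [5.0, 2.0, 0.5, 0.0, 0.0, 0.0, 0.0], [5.0, 2.0, 0.5, 0.0, 0.0, 0.0, 0.0], [5.0, 2.0, 0.5, 0.0, 0.0, 0.0, 0.0]]
`accumulate(grad_refs[1], [1.0, 6.0, 1.0])` → gradients = [6.0, 8.0, 1.5, 0.0, 0.0, 0.0, 0.0]; grad_refs = [[6.0, 8.0, 1.5, 0.0, 0.0, 0.0, 0.0], [6.0, 8.0, 1.5, 0.0, 0.0, 0.0, 0.0], [6.0, 8.0, 1.5, 0.0, 0.0, 0.0, 0.0], [6.0, 8.0, 1.5, 0.0, 0.0, 0.0, 0.0], [6.0, 8.0, 1.5, 0.0, 0.0, 0.0, 0.0], [6.0, 8.0, 1.5, 0.0, 0.0, 0.0, 0.0], [6.0, 8.0, 1.5, 0.0, 0.0, 0.0, 0.0], [6.0, 8.0, 1.5, 0.0, 0.0, 0.0, 0.0], [6.0, 8.0, 1.5, 0.0, 0.0, 0.0, 0.0]]
`print(gradients)` → prints [6.0, 8.0, 1.5, 0.0, 0.0, 0.0, 0.0]
`print(grad_refs[0] is grad_refs[1])` → prints True

Answer:
[6.0, 8.0, 1.5, 0.0, 0.0, 0.0, 0.0]
True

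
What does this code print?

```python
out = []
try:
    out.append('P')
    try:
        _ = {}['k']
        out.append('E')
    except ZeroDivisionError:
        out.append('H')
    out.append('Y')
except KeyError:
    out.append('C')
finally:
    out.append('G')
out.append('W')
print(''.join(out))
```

Execution trace: 'P' (try body) → 'C' (except KeyError) → 'G' (finally) → 'W' (after the try/except). Output: PCGW

Answer: PCGW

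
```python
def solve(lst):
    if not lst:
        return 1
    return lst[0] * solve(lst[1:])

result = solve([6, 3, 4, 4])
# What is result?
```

Product over [6, 3, 4, 4] = 6 * 3 * 4 * 4 = 288

Answer: 288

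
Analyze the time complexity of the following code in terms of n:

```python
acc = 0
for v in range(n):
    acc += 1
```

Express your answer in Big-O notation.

Each loop level contributes: n. Multiplying the contributions gives O(n).

Answer: O(n)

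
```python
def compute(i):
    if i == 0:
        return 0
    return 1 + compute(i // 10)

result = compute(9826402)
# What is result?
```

Count of digits of 9826402: 7

Answer: 7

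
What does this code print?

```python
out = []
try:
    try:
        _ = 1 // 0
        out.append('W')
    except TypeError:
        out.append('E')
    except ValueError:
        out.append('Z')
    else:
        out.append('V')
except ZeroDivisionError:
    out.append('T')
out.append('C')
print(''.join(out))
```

Execution trace: 'T' (outer except ZeroDivisionError) → 'C' (after the try/except). Output: TC

Answer: TC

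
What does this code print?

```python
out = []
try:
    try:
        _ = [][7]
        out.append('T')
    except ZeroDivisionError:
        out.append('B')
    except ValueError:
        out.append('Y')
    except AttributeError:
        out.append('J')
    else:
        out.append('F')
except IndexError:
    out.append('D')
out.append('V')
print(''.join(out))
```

Execution trace: 'D' (outer except IndexError) → 'V' (after the try/except). Output: DV

Answer: DV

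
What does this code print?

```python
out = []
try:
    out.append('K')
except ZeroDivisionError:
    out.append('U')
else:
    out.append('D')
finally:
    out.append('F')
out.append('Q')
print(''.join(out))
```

Execution trace: 'K' (try body, no exception) → 'D' (else) → 'F' (finally) → 'Q' (after the try/except). Output: KDFQ

Answer: KDFQ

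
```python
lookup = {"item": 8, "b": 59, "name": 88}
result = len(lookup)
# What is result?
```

Trace:
`lookup = {"item": 8, "b": 59, "name": 88}` → lookup = {'item': 8, 'b': 59, 'name': 88}
`result = len(lookup)` → result = 3
So result = 3

Answer: 3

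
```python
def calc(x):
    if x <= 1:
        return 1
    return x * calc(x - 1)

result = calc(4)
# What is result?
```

calc(4) = 4 * 3 * 2 * 1 = 24

Answer: 24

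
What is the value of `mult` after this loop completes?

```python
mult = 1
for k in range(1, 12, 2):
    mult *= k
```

Product of 1, 3, 5, ... up to 11
`mult` takes the values: 1 → 3 → 15 → 105 → 945 → 10395

Answer: 10395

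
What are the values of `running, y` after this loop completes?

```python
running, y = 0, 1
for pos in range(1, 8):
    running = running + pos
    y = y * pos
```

Sum and factorial of 1 to 7
`running, y` takes the values: (0, 1) → (1, 1) → (3, 1) → (3, 2) → (6, 2) → (6, 6) → (10, 6) → (10, 24) → (15, 24) → (15, 120) → (21, 120) → (21, 720) → (28, 720) → (28, 5040)

Answer: 28, 5040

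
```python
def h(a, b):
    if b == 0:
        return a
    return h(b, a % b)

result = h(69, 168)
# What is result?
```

h(69, 168) -> h(168, 69) -> h(69, 30) -> h(30, 9) -> h(9, 3) -> h(3, 0) -> 3

Answer: 3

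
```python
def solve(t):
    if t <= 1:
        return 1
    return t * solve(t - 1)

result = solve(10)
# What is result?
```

solve(10) = 10 * 9 * 8 * 7 * 6 * 5 * 4 * 3 * 2 * 1 = 3628800

Answer: 3628800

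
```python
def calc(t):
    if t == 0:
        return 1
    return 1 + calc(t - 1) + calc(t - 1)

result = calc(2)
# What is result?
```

calc(t) = 1 + 2·calc(t-1), calc(0)=1. Closed form: (1+1)·2^2 - 1 = 7.

Answer: 7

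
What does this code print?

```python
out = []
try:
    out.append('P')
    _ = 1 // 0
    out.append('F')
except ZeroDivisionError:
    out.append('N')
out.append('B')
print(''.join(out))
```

Execution trace: 'P' (try body) → 'N' (except ZeroDivisionError) → 'B' (after the try/except). Output: PNB

Answer: PNB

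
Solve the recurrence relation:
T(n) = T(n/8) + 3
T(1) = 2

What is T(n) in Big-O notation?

Each step divides n by 8 and adds 3. After log_8(n) steps we reach T(1)=2. So T(n) = 3·log_8(n) + 2 = O(log n).

Answer: O(log n)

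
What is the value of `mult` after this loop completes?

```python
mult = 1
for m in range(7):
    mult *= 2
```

2^7 = 128
`mult` takes the values: 1 → 2 → 4 → 8 → 16 → 32 → 64 → 128

Answer: 128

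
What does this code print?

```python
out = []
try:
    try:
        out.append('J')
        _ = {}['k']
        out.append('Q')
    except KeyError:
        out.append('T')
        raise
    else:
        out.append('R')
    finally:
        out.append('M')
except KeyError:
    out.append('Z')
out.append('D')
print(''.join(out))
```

Execution trace: 'J' (inner try body) → 'T' (inner except KeyError) → 'M' (inner finally) → 'Z' (outer except KeyError) → 'D' (after the try/except). Output: JTMZD

Answer: JTMZD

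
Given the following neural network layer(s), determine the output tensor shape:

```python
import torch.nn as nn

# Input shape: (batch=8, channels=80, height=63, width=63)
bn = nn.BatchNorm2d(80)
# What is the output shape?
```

Input: (8, 80, 63, 63) -> Output: (8, 80, 63, 63)

Answer: (8, 80, 63, 63)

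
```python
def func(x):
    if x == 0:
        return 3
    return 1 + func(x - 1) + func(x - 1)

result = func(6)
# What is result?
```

func(x) = 1 + 2·func(x-1), func(0)=3. Closed form: (3+1)·2^6 - 1 = 255.

Answer: 255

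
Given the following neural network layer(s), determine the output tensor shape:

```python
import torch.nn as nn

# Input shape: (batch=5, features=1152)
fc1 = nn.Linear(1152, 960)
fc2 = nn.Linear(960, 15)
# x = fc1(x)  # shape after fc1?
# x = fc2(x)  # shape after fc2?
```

Input: (5, 1152) -> after fc1: (5, 960) -> Output: (5, 15)

Answer: (5, 15)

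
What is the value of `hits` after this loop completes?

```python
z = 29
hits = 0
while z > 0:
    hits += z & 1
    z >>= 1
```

Count set bits in 29 (binary: 0b11101)
`hits` takes the values: 0 → 1 → 2 → 3 → 4

Answer: 4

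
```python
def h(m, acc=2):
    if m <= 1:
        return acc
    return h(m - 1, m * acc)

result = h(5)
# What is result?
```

Accumulator trace (n, acc): (5, 2) -> (4, 10) -> (3, 40) -> (2, 120) -> (1, 240) -> return 240

Answer: 240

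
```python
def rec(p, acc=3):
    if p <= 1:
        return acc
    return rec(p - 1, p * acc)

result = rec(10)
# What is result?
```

Accumulator trace (n, acc): (10, 3) -> (9, 30) -> (8, 270) -> (7, 2160) -> (6, 15120) -> (5, 90720) -> (4, 453600) -> (3, 1814400) -> (2, 5443200) -> (1, 10886400) -> return 10886400

Answer: 10886400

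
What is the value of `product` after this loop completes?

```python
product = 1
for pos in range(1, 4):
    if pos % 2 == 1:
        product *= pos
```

Product of odd numbers 1 to 3
`product` takes the values: 1 → 3

Answer: 3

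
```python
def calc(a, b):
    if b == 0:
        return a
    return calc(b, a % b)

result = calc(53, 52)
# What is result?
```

calc(53, 52) -> calc(52, 1) -> calc(1, 0) -> 1

Answer: 1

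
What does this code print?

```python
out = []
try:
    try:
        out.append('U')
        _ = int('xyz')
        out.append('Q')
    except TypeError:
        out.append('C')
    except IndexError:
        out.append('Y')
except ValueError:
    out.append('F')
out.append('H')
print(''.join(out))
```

Execution trace: 'U' (try body) → 'F' (outer except ValueError) → 'H' (after the try/except). Output: UFH

Answer: UFH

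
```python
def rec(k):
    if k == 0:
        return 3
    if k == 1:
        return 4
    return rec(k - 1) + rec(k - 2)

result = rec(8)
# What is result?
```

Build up from base cases: rec(0)=3, rec(1)=4, rec(2)=7, rec(3)=11, rec(4)=18, rec(5)=29, rec(6)=47, ..., rec(8)=123

Answer: 123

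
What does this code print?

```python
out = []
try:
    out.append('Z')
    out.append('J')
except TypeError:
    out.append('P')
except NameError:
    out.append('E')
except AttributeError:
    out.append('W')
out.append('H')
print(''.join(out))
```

Execution trace: 'Z' (try body) → 'J' (try body, no exception) → 'H' (after the try/except). Output: ZJH

Answer: ZJH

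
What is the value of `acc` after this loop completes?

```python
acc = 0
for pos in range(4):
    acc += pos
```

Sum of 0 to 3 = 6
`acc` takes the values: 0 → 1 → 3 → 6

Answer: 6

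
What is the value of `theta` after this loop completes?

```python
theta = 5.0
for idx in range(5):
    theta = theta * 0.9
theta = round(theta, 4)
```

Exponential decay: 5.0 * 0.9^5
`theta` takes the values: 5.0 → 4.5 → 4.05 → 3.645 → 3.2805 → 2.95245 → 2.9525

Answer: 2.9525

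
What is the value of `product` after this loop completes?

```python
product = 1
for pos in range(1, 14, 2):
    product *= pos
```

Product of 1, 3, 5, ... up to 13
`product` takes the values: 1 → 3 → 15 → 105 → 945 → 10395 → 135135

Answer: 135135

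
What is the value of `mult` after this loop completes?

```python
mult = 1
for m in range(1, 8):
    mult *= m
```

7! = 5040
`mult` takes the values: 1 → 2 → 6 → 24 → 120 → 720 → 5040

Answer: 5040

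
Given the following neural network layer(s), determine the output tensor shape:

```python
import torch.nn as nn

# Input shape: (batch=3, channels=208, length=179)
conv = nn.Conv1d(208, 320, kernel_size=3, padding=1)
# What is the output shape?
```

Input: (3, 208, 179) -> Output: (3, 320, 179)

Answer: (3, 320, 179)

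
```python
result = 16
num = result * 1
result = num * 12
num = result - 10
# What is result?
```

Trace:
`result = 16` → result = 16
`num = result * 1` → num = 16
`result = num * 12` → result = 192
`num = result - 10` → num = 182
So result = 192

Answer: 192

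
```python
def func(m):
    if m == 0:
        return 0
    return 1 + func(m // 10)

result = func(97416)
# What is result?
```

Count of digits of 97416: 5

Answer: 5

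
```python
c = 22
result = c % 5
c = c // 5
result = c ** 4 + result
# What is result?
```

Trace:
`c = 22` → c = 22
`result = c % 5` → result = 2
`c = c // 5` → c = 4
`result = c ** 4 + result` → result = 258
So result = 258

Answer: 258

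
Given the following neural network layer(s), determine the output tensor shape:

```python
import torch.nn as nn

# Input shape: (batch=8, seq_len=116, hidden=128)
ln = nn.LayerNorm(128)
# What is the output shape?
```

Input: (8, 116, 128) -> Output: (8, 116, 128)

Answer: (8, 116, 128)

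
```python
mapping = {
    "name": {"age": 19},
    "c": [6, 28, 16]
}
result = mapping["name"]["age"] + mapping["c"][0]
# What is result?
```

Trace:
`mapping = { ...` → mapping = {'name': {'age': 19}, 'c': [6, 28, 16]}
`result = mapping["name"]["age"] + mapping["c"][0]` → result = 25
So result = 25

Answer: 25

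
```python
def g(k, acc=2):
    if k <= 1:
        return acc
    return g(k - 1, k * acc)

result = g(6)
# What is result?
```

Accumulator trace (n, acc): (6, 2) -> (5, 12) -> (4, 60) -> (3, 240) -> (2, 720) -> (1, 1440) -> return 1440

Answer: 1440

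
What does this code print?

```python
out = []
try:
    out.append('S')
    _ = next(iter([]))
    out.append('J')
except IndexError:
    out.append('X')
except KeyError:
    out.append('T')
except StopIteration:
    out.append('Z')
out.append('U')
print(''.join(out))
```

Execution trace: 'S' (try body) → 'Z' (except StopIteration) → 'U' (after the try/except). Output: SZU

Answer: SZU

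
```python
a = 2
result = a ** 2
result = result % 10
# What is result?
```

Trace:
`a = 2` → a = 2
`result = a ** 2` → result = 4
`result = result % 10` → result = 4
So result = 4

Answer: 4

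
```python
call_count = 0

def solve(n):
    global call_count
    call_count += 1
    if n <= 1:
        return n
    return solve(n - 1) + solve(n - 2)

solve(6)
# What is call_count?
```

Calls(n) = 1 + Calls(n-1) + Calls(n-2); Calls(0)=Calls(1)=1. For n=6 this gives 25.

Answer: 25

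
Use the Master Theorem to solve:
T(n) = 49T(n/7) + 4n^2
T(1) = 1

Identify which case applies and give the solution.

a=49, b=7, f(n)=4n^2. log_7(49) = 2. Since c=2 = 2, Case 2 applies: T(n) = Θ(n^log_b(a) · log n) = O(n^2 log n).

Answer: O(n^2 log n) - Case 2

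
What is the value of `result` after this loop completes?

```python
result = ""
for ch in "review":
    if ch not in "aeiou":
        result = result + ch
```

Remove vowels from 'review'
`result` takes the values: "" → "r" → "rv" → "rvw"

Answer: "rvw"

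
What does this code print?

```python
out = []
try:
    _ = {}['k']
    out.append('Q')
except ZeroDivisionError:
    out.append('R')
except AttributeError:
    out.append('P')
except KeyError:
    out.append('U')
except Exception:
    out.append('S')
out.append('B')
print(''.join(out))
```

Execution trace: 'U' (except KeyError) → 'B' (after the try/except). Output: UB

Answer: UB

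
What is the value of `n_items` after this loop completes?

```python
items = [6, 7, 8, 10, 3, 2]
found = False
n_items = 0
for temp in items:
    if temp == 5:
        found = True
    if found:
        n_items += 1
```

Count elements after first 5 in [6, 7, 8, 10, 3, 2]
`n_items` takes the values: 0

Answer: 0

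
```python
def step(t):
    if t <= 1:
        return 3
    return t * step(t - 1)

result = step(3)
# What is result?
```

step(3) = 3 * 2 * 3 = 18

Answer: 18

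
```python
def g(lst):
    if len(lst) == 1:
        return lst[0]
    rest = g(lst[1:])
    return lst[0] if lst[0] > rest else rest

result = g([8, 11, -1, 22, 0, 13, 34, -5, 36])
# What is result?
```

Recursive max over [8, 11, -1, 22, 0, 13, 34, -5, 36] = 36

Answer: 36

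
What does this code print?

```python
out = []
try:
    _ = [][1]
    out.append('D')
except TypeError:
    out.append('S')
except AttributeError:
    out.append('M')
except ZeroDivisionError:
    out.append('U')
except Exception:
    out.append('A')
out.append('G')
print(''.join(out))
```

Execution trace: 'A' (except Exception) → 'G' (after the try/except). Output: AG

Answer: AG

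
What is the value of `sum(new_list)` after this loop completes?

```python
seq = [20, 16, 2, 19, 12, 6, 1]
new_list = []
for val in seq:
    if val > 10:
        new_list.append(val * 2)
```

Sum of doubled values > 10
`new_list` takes the values: [] → [40] → [40, 32] → [40, 32, 38] → [40, 32, 38, 24]
So `sum(new_list)` = 134

Answer: 134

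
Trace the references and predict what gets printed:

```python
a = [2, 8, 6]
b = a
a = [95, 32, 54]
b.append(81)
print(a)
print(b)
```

Key concept: rebinding vs mutation: a is rebound to a new list, b still points at the original.
Step by step:
`a = [2, 8, 6]` → a = [2, 8, 6]
`b = a` → b = [2, 8, 6] (same object as a)
`a = [95, 32, 54]` → a = [95, 32, 54]
`b.append(81)` → b = [2, 8, 6, 81]
`print(a)` → prints [95, 32, 54]
`print(b)` → prints [2, 8, 6, 81]

Answer:
[95, 32, 54]
[2, 8, 6, 81]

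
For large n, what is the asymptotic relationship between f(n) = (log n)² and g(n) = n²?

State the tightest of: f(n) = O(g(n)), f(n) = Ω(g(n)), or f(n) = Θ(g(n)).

(log n)² vs n²: f(n) = O(g(n)) but not Ω(g(n)) — n² grows strictly faster than (log n)².

Answer: f(n) = O(g(n)) but not Ω(g(n)) — n² grows strictly faster than (log n)².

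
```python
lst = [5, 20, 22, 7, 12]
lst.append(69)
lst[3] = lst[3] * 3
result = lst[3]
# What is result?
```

Trace:
`lst = [5, 20, 22, 7, 12]` → lst = [5, 20, 22, 7, 12]
`lst.append(69)` → lst = [5, 20, 22, 7, 12, 69]
`lst[3] = lst[3] * 3` → lst = [5, 20, 22, 21, 12, 69]
`result = lst[3]` → result = 21
So result = 21

Answer: 21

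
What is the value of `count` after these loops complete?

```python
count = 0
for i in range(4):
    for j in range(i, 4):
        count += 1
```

Upper triangle: 4 + 3 + ... + 1
`count` takes the values: 0 → 1 → 2 → 3 → 4 → 5 → 6 → 7 → 8 → 9 → 10

Answer: 10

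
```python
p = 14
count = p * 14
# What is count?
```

Trace:
`p = 14` → p = 14
`count = p * 14` → count = 196
So count = 196

Answer: 196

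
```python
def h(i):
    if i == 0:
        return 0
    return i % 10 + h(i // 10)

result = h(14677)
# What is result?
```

Sum of digits of 14677: 7 + 7 + 6 + 4 + 1 = 25

Answer: 25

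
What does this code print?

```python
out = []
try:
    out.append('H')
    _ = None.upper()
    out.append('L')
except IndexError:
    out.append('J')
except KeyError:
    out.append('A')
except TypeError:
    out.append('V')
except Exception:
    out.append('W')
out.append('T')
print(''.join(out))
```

Execution trace: 'H' (try body) → 'W' (except Exception) → 'T' (after the try/except). Output: HWT

Answer: HWT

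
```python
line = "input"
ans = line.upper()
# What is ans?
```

Trace:
`line = "input"` → line = 'input'
`ans = line.upper()` → ans = 'INPUT'
So ans = 'INPUT'

Answer: 'INPUT'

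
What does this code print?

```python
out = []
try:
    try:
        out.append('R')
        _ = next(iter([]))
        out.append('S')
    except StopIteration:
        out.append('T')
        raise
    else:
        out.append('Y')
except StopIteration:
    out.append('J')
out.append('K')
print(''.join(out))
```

Execution trace: 'R' (inner try body) → 'T' (inner except StopIteration) → 'J' (outer except StopIteration) → 'K' (after the try/except). Output: RTJK

Answer: RTJK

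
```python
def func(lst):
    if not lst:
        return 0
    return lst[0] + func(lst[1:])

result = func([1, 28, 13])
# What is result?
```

1 + 28 + 13 + 0 = 42

Answer: 42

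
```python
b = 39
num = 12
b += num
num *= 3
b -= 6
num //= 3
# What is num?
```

Trace:
`b = 39` → b = 39
`num = 12` → num = 12
`b += num` → b = 51
`num *= 3` → num = 36
`b -= 6` → b = 45
`num //= 3` → num = 12
So num = 12

Answer: 12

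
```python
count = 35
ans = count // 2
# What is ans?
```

Trace:
`count = 35` → count = 35
`ans = count // 2` → ans = 17
So ans = 17

Answer: 17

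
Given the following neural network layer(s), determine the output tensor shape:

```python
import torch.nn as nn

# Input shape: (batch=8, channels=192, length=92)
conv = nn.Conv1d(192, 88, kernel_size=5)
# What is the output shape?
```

Input: (8, 192, 92) -> Output: (8, 88, 88)

Answer: (8, 88, 88)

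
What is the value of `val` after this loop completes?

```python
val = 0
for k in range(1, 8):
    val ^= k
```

XOR of 1 to 7
`val` takes the values: 0 → 1 → 3 → 0 → 4 → 1 → 7 → 0

Answer: 0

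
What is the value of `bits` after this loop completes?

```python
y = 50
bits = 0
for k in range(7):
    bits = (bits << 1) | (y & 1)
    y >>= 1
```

Reverse lowest 7 bits of 50
`bits` takes the values: 0 → 1 → 2 → 4 → 9 → 19 → 38

Answer: 38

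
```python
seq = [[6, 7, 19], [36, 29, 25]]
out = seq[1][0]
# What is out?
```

Trace:
`seq = [[6, 7, 19], [36, 29, 25]]` → seq = [[6, 7, 19], [36, 29, 25]]
`out = seq[1][0]` → out = 36
So out = 36

Answer: 36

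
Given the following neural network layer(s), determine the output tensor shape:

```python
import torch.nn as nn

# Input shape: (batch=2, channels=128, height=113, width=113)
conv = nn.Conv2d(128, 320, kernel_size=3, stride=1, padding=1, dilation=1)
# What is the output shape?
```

Input: (2, 128, 113, 113) -> Output: (2, 320, 113, 113)

Answer: (2, 320, 113, 113)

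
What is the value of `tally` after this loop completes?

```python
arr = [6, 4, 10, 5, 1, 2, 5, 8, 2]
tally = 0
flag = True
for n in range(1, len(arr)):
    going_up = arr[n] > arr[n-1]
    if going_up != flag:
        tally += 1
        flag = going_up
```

Count direction changes in [6, 4, 10, 5, 1, 2, 5, 8, 2]
`tally` takes the values: 0 → 1 → 2 → 3 → 4 → 5

Answer: 5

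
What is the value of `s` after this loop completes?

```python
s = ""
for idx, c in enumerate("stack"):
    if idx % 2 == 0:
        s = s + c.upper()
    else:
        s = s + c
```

Uppercase even positions in 'stack'
`s` takes the values: "" → "S" → "St" → "StA" → "StAc" → "StAcK"

Answer: "StAcK"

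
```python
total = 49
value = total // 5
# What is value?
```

Trace:
`total = 49` → total = 49
`value = total // 5` → value = 9
So value = 9

Answer: 9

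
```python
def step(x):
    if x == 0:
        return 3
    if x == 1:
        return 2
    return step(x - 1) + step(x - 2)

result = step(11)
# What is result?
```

Build up from base cases: step(0)=3, step(1)=2, step(2)=5, step(3)=7, step(4)=12, step(5)=19, step(6)=31, ..., step(11)=343

Answer: 343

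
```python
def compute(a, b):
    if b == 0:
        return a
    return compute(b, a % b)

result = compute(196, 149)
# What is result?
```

compute(196, 149) -> compute(149, 47) -> compute(47, 8) -> compute(8, 7) -> compute(7, 1) -> compute(1, 0) -> 1

Answer: 1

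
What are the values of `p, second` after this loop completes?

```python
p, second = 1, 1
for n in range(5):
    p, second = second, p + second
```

Fibonacci: after 5 iterations
`p, second` takes the values: (1, 1) → (1, 2) → (2, 3) → (3, 5) → (5, 8) → (8, 13)

Answer: 8, 13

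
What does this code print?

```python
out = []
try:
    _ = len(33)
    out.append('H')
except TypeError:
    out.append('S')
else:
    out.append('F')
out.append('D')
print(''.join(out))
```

Execution trace: 'S' (except TypeError) → 'D' (after the try/except). Output: SD

Answer: SD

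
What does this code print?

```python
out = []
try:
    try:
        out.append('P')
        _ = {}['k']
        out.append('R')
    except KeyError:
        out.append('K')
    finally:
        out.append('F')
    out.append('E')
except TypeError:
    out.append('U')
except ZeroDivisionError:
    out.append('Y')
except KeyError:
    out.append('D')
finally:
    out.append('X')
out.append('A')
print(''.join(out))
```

Execution trace: 'P' (inner try body) → 'K' (inner except KeyError) → 'F' (inner finally) → 'E' (try body, no exception) → 'X' (finally) → 'A' (after the try/except). Output: PKFEXA

Answer: PKFEXA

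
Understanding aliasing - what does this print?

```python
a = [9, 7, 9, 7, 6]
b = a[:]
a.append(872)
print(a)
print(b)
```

Key concept: slice [:] creates copy.
Step by step:
`a = [9, 7, 9, 7, 6]` → a = [9, 7, 9, 7, 6]
`b = a[:]` → b = [9, 7, 9, 7, 6]
`a.append(872)` → a = [9, 7, 9, 7, 6, 872]
`print(a)` → prints [9, 7, 9, 7, 6, 872]
`print(b)` → prints [9, 7, 9, 7, 6]

Answer:
[9, 7, 9, 7, 6, 872]
[9, 7, 9, 7, 6]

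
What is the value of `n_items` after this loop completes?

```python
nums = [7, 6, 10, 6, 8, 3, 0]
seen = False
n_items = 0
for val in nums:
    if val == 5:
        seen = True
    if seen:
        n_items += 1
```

Count elements after first 5 in [7, 6, 10, 6, 8, 3, 0]
`n_items` takes the values: 0

Answer: 0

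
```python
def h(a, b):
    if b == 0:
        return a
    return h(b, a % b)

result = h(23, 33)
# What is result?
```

h(23, 33) -> h(33, 23) -> h(23, 10) -> h(10, 3) -> h(3, 1) -> h(1, 0) -> 1

Answer: 1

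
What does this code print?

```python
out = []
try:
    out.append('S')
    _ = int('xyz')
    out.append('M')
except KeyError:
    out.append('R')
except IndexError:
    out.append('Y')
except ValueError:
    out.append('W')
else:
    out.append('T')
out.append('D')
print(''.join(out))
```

Execution trace: 'S' (try body) → 'W' (except ValueError) → 'D' (after the try/except). Output: SWD

Answer: SWD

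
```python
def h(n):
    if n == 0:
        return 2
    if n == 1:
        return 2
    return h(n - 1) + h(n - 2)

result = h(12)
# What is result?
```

Build up from base cases: h(0)=2, h(1)=2, h(2)=4, h(3)=6, h(4)=10, h(5)=16, h(6)=26, ..., h(12)=466

Answer: 466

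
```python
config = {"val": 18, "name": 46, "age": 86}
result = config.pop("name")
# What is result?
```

Trace:
`config = {"val": 18, "name": 46, "age": 86}` → config = {'val': 18, 'name': 46, 'age': 86}
`result = config.pop("name")` → config = {'val': 18, 'age': 86}; result = 46
So result = 46

Answer: 46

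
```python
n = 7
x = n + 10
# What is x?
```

Trace:
`n = 7` → n = 7
`x = n + 10` → x = 17
So x = 17

Answer: 17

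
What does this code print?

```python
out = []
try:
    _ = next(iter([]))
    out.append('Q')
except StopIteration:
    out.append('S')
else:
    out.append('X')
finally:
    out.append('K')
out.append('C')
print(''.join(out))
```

Execution trace: 'S' (except StopIteration) → 'K' (finally) → 'C' (after the try/except). Output: SKC

Answer: SKC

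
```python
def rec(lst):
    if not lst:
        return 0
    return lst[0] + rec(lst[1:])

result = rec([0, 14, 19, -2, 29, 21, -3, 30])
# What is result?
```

0 + 14 + 19 + (-2) + 29 + 21 + (-3) + 30 + 0 = 108

Answer: 108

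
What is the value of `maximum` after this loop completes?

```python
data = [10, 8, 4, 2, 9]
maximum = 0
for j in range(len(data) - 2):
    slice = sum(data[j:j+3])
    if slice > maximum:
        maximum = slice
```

Max sum of 3-element window in [10, 8, 4, 2, 9]
`maximum` takes the values: 0 → 22

Answer: 22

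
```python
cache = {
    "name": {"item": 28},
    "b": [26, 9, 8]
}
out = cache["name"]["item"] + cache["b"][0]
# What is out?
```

Trace:
`cache = { ...` → cache = {'name': {'item': 28}, 'b': [26, 9, 8]}
`out = cache["name"]["item"] + cache["b"][0]` → out = 54
So out = 54

Answer: 54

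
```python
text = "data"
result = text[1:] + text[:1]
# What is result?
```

Trace:
`text = "data"` → text = 'data'
`result = text[1:] + text[:1]` → result = 'atad'
So result = 'atad'

Answer: 'atad'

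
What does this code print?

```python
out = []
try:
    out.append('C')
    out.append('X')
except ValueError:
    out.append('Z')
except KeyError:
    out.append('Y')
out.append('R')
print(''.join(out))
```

Execution trace: 'C' (try body) → 'X' (try body, no exception) → 'R' (after the try/except). Output: CXR

Answer: CXR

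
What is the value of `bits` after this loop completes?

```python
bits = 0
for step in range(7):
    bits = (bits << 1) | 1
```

Build 7 consecutive 1-bits: 0b1111111
`bits` takes the values: 0 → 1 → 3 → 7 → 15 → 31 → 63 → 127

Answer: 127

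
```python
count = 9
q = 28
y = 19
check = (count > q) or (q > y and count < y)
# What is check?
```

Trace:
`count = 9` → count = 9
`q = 28` → q = 28
`y = 19` → y = 19
`check = (count > q) or (q > y and count < y)` → check = True
So check = True

Answer: True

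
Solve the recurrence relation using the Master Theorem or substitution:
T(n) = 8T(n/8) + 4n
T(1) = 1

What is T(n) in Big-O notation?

By Master Theorem: a=8, b=8, f(n)=4n. Since log_8(8) = 1 and f(n) = Θ(n^1), Case 2 applies. T(n) = O(n log n).

Answer: O(n log n)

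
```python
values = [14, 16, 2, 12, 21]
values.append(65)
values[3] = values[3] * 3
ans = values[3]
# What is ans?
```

Trace:
`values = [14, 16, 2, 12, 21]` → values = [14, 16, 2, 12, 21]
`values.append(65)` → values = [14, 16, 2, 12, 21, 65]
`values[3] = values[3] * 3` → values = [14, 16, 2, 36, 21, 65]
`ans = values[3]` → ans = 36
So ans = 36

Answer: 36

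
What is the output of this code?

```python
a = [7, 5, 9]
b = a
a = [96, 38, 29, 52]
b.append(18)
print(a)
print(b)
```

Key concept: rebinding vs mutation: a is rebound to a new list, b still points at the original.
Step by step:
`a = [7, 5, 9]` → a = [7, 5, 9]
`b = a` → b = [7, 5, 9] (same object as a)
`a = [96, 38, 29, 52]` → a = [96, 38, 29, 52]
`b.append(18)` → b = [7, 5, 9, 18]
`print(a)` → prints [96, 38, 29, 52]
`print(b)` → prints [7, 5, 9, 18]

Answer:
[96, 38, 29, 52]
[7, 5, 9, 18]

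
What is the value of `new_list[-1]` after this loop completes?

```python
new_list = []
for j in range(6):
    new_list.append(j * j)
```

Last element of squares 0 to 5
`new_list` takes the values: [] → [0] → [0, 1] → [0, 1, 4] → [0, 1, 4, 9] → [0, 1, 4, 9, 16] → [0, 1, 4, 9, 16, 25]
So `new_list[-1]` = 25

Answer: 25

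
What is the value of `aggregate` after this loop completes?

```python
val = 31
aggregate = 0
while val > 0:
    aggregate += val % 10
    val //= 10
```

Sum digits of 31
`aggregate` takes the values: 0 → 1 → 4

Answer: 4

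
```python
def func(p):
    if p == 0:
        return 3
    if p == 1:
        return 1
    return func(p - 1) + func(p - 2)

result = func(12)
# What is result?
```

Build up from base cases: func(0)=3, func(1)=1, func(2)=4, func(3)=5, func(4)=9, func(5)=14, func(6)=23, ..., func(12)=411

Answer: 411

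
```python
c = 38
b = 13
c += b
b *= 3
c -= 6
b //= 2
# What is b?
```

Trace:
`c = 38` → c = 38
`b = 13` → b = 13
`c += b` → c = 51
`b *= 3` → b = 39
`c -= 6` → c = 45
`b //= 2` → b = 19
So b = 19

Answer: 19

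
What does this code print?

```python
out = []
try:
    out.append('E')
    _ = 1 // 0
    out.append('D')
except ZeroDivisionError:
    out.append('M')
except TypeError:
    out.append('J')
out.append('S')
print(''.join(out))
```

Execution trace: 'E' (try body) → 'M' (except ZeroDivisionError) → 'S' (after the try/except). Output: EMS

Answer: EMS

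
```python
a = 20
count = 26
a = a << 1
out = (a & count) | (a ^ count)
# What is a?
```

Trace:
`a = 20` → a = 20
`count = 26` → count = 26
`a = a << 1` → a = 40
`out = (a & count) | (a ^ count)` → out = 58
So a = 40

Answer: 40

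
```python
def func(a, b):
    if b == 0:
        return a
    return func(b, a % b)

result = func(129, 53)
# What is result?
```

func(129, 53) -> func(53, 23) -> func(23, 7) -> func(7, 2) -> func(2, 1) -> func(1, 0) -> 1

Answer: 1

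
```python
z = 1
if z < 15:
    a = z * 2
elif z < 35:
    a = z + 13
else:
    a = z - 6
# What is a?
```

Trace:
`z = 1` → z = 1
`if z < 15: ...` → z < 15 is True → a = 2
So a = 2

Answer: 2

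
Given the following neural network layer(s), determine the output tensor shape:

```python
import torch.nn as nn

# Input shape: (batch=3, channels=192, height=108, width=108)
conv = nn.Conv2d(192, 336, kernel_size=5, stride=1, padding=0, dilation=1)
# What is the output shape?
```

Input: (3, 192, 108, 108) -> Output: (3, 336, 104, 104)

Answer: (3, 336, 104, 104)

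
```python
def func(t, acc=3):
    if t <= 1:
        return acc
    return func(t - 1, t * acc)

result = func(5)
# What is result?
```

Accumulator trace (n, acc): (5, 3) -> (4, 15) -> (3, 60) -> (2, 180) -> (1, 360) -> return 360

Answer: 360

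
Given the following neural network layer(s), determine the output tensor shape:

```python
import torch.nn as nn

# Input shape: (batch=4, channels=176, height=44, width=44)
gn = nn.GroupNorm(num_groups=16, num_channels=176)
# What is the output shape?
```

Input: (4, 176, 44, 44) -> Output: (4, 176, 44, 44)

Answer: (4, 176, 44, 44)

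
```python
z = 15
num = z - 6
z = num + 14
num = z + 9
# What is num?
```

Trace:
`z = 15` → z = 15
`num = z - 6` → num = 9
`z = num + 14` → z = 23
`num = z + 9` → num = 32
So num = 32

Answer: 32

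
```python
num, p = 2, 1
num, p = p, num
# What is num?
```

Trace:
`num, p = 2, 1` → num = 2; p = 1
`num, p = p, num` → num = 1; p = 2
So num = 1

Answer: 1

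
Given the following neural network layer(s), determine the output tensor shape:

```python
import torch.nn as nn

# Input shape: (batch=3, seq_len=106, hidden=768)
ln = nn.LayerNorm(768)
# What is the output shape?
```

Input: (3, 106, 768) -> Output: (3, 106, 768)

Answer: (3, 106, 768)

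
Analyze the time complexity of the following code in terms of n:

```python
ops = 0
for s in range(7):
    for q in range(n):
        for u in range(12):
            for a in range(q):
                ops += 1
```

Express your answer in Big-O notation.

Each loop level contributes: 1 × n × 1 × n. Multiplying the contributions gives O(n^2).

Answer: O(n^2)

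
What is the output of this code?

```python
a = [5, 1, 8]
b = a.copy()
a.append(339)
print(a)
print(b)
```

Key concept: list.copy() creates independent copy.
Step by step:
`a = [5, 1, 8]` → a = [5, 1, 8]
`b = a.copy()` → b = [5, 1, 8]
`a.append(339)` → a = [5, 1, 8, 339]
`print(a)` → prints [5, 1, 8, 339]
`print(b)` → prints [5, 1, 8]

Answer:
[5, 1, 8, 339]
[5, 1, 8]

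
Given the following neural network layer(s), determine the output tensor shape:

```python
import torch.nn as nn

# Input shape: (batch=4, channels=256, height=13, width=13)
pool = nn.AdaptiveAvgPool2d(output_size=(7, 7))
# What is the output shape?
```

Input: (4, 256, 13, 13) -> Output: (4, 256, 7, 7)

Answer: (4, 256, 7, 7)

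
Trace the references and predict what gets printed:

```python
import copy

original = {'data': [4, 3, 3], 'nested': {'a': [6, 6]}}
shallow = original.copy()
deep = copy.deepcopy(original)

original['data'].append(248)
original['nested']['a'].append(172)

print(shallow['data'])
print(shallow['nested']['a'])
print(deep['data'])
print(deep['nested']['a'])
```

Key concept: comparing shallow vs deep copy.
Step by step:
`original = {'data': [4, 3, 3], 'nested': {'a': [6, 6]}}` → original = {'data': [4, 3, 3], 'nested': {'a': [6, 6]}}
`shallow = original.copy()` → shallow = {'data': [4, 3, 3], 'nested': {'a': [6, 6]}}
`deep = copy.deepcopy(original)` → deep = {'data': [4, 3, 3], 'nested': {'a': [6, 6]}}
`original['data'].append(248)` → original = {'data': [4, 3, 3, 248], 'nested': {'a': [6, 6]}}; shallow = {'data': [4, 3, 3, 248], 'nested': {'a': [6, 6]}}
`original['nested']['a'].append(172)` → original = {'data': [4, 3, 3, 248], 'nested': {'a': [6, 6, 172]}}; shallow = {'data': [4, 3, 3, 248], 'nested': {'a': [6, 6, 172]}}
`print(shallow['data'])` → prints [4, 3, 3, 248]
`print(shallow['nested']['a'])` → prints [6, 6, 172]
`print(deep['data'])` → prints [4, 3, 3]
`print(deep['nested']['a'])` → prints [6, 6]

Answer:
[4, 3, 3, 248]
[6, 6, 172]
[4, 3, 3]
[6, 6]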